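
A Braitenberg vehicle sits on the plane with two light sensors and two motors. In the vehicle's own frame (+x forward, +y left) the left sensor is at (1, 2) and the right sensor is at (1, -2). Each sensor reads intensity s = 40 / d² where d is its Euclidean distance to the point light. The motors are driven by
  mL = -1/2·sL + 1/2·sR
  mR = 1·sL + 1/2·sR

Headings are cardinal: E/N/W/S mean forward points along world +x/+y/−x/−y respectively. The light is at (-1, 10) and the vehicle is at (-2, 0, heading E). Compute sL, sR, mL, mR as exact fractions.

left sensor world pos  = (-1, 2); dL² = 64
right sensor world pos = (-1, -2); dR² = 144
sL = 40/64 = 5/8
sR = 40/144 = 5/18
mL = -1/2·sL + 1/2·sR = -25/144
mR = 1·sL + 1/2·sR = 55/72

5/8 5/18 -25/144 55/72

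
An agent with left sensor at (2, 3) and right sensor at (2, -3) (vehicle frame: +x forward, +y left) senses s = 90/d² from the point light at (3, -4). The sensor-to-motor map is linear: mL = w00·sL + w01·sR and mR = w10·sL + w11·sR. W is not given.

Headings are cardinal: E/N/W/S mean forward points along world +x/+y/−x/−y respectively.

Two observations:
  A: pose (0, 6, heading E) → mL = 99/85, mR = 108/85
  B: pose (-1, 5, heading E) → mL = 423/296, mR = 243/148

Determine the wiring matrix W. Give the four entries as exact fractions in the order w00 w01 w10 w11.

obs A: pose=(0,6,E) → sL=9/17, sR=9/5, mL=99/85, mR=108/85
obs B: pose=(-1,5,E) → sL=45/74, sR=9/4, mL=423/296, mR=243/148
sensor matrix S = [[9/17, 9/5], [45/74, 9/4]]; det S = 243/2516
solve [mL_A; mL_B] = S·[w00; w01] and [mR_A; mR_B] = S·[w10; w11]:
  w00 = 1/2, w01 = 1/2, w10 = -1, w11 = 1

1/2 1/2 -1 1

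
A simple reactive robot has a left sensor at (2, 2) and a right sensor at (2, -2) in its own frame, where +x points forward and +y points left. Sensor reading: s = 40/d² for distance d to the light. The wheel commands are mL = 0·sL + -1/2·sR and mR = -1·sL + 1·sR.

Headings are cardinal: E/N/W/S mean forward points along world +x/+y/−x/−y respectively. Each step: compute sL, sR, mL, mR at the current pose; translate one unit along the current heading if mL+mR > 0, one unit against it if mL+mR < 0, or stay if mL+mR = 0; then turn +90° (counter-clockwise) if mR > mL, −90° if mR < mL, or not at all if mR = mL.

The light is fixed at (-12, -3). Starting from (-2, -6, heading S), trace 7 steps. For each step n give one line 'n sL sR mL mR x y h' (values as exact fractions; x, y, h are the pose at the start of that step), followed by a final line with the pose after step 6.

n=0: pose=(-2,-6,S); sL=40/169, sR=40/89; mL=-20/89, mR=3200/15041; mL+mR=-180/15041 → advance -1; mR−mL=6580/15041 → turn +1·90°
n=1: pose=(-2,-5,E); sL=5/18, sR=1/4; mL=-1/8, mR=-1/36; mL+mR=-11/72 → advance -1; mR−mL=7/72 → turn +1·90°
n=2: pose=(-3,-5,N); sL=40/49, sR=40/121; mL=-20/121, mR=-2880/5929; mL+mR=-3860/5929 → advance -1; mR−mL=-1900/5929 → turn -1·90°
n=3: pose=(-3,-6,E); sL=20/61, sR=20/73; mL=-10/73, mR=-240/4453; mL+mR=-850/4453 → advance -1; mR−mL=370/4453 → turn +1·90°
n=4: pose=(-4,-6,N); sL=40/37, sR=40/101; mL=-20/101, mR=-2560/3737; mL+mR=-3300/3737 → advance -1; mR−mL=-1820/3737 → turn -1·90°
n=5: pose=(-4,-7,E); sL=5/13, sR=5/17; mL=-5/34, mR=-20/221; mL+mR=-105/442 → advance -1; mR−mL=25/442 → turn +1·90°
n=6: pose=(-5,-7,N); sL=40/29, sR=8/17; mL=-4/17, mR=-448/493; mL+mR=-564/493 → advance -1; mR−mL=-332/493 → turn -1·90°

0 40/169 40/89 -20/89 3200/15041 -2 -6 S
1 5/18 1/4 -1/8 -1/36 -2 -5 E
2 40/49 40/121 -20/121 -2880/5929 -3 -5 N
3 20/61 20/73 -10/73 -240/4453 -3 -6 E
4 40/37 40/101 -20/101 -2560/3737 -4 -6 N
5 5/13 5/17 -5/34 -20/221 -4 -7 E
6 40/29 8/17 -4/17 -448/493 -5 -7 N
final -5 -8 E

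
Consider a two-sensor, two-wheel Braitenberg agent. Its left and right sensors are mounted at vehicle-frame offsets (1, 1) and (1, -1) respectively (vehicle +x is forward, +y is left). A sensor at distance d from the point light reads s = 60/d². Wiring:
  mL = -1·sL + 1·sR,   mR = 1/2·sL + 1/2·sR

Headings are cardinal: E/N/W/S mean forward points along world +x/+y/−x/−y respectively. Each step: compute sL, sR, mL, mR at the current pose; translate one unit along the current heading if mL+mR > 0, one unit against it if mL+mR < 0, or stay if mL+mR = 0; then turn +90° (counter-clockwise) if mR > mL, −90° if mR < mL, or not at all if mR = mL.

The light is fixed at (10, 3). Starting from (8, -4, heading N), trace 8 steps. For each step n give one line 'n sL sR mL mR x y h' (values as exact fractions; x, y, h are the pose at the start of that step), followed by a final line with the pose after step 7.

n=0: pose=(8,-4,N); sL=4/3, sR=60/37; mL=32/111, mR=164/111; mL+mR=196/111 → advance +1; mR−mL=44/37 → turn +1·90°
n=1: pose=(8,-3,W); sL=30/29, sR=30/17; mL=360/493, mR=690/493; mL+mR=1050/493 → advance +1; mR−mL=330/493 → turn +1·90°
n=2: pose=(7,-3,S); sL=60/53, sR=12/13; mL=-144/689, mR=708/689; mL+mR=564/689 → advance +1; mR−mL=852/689 → turn +1·90°
n=3: pose=(7,-4,E); sL=3/2, sR=15/17; mL=-21/34, mR=81/68; mL+mR=39/68 → advance +1; mR−mL=123/68 → turn +1·90°
n=4: pose=(8,-4,N); sL=4/3, sR=60/37; mL=32/111, mR=164/111; mL+mR=196/111 → advance +1; mR−mL=44/37 → turn +1·90°
n=5: pose=(8,-3,W); sL=30/29, sR=30/17; mL=360/493, mR=690/493; mL+mR=1050/493 → advance +1; mR−mL=330/493 → turn +1·90°
n=6: pose=(7,-3,S); sL=60/53, sR=12/13; mL=-144/689, mR=708/689; mL+mR=564/689 → advance +1; mR−mL=852/689 → turn +1·90°
n=7: pose=(7,-4,E); sL=3/2, sR=15/17; mL=-21/34, mR=81/68; mL+mR=39/68 → advance +1; mR−mL=123/68 → turn +1·90°

0 4/3 60/37 32/111 164/111 8 -4 N
1 30/29 30/17 360/493 690/493 8 -3 W
2 60/53 12/13 -144/689 708/689 7 -3 S
3 3/2 15/17 -21/34 81/68 7 -4 E
4 4/3 60/37 32/111 164/111 8 -4 N
5 30/29 30/17 360/493 690/493 8 -3 W
6 60/53 12/13 -144/689 708/689 7 -3 S
7 3/2 15/17 -21/34 81/68 7 -4 E
final 8 -4 N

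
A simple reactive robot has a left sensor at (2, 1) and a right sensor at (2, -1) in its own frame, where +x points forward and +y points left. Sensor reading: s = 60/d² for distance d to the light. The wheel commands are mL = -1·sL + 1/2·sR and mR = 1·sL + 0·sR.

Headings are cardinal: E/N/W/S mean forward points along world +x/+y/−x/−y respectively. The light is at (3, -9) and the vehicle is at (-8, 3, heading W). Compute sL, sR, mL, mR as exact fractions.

6/29 30/169 -579/4901 6/29

left sensor world pos  = (-10, 2); dL² = 290
right sensor world pos = (-10, 4); dR² = 338
sL = 60/290 = 6/29
sR = 60/338 = 30/169
mL = -1·sL + 1/2·sR = -579/4901
mR = 1·sL + 0·sR = 6/29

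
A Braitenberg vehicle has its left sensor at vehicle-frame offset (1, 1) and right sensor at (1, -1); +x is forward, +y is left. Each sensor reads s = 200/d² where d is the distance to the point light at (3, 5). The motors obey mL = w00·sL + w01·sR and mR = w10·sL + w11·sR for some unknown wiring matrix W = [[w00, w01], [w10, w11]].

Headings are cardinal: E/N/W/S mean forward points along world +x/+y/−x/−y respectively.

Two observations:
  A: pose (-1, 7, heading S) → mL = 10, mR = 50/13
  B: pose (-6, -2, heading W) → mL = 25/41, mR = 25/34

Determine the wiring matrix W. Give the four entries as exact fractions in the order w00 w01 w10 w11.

1/2 0 0 1/2

obs A: pose=(-1,7,S) → sL=20, sR=100/13, mL=10, mR=50/13
obs B: pose=(-6,-2,W) → sL=50/41, sR=25/17, mL=25/41, mR=25/34
sensor matrix S = [[20, 100/13], [50/41, 25/17]]; det S = 181500/9061
solve [mL_A; mL_B] = S·[w00; w01] and [mR_A; mR_B] = S·[w10; w11]:
  w00 = 1/2, w01 = 0, w10 = 0, w11 = 1/2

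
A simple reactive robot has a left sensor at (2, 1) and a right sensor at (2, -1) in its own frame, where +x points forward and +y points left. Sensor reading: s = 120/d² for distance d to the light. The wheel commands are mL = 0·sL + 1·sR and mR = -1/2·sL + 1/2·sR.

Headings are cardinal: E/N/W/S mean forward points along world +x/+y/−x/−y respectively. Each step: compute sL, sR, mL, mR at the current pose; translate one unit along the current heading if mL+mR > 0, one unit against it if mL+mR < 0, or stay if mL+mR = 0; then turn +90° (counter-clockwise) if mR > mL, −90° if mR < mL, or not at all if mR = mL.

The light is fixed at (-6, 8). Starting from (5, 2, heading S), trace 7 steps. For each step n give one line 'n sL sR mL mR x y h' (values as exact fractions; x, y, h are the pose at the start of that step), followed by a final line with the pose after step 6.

n=0: pose=(5,2,S); sL=15/26, sR=30/41; mL=30/41, mR=165/2132; mL+mR=1725/2132 → advance +1; mR−mL=-1395/2132 → turn -1·90°
n=1: pose=(5,1,W); sL=24/29, sR=40/39; mL=40/39, mR=112/1131; mL+mR=424/377 → advance +1; mR−mL=-1048/1131 → turn -1·90°
n=2: pose=(4,1,N); sL=60/53, sR=60/73; mL=60/73, mR=-600/3869; mL+mR=2580/3869 → advance +1; mR−mL=-3780/3869 → turn -1·90°
n=3: pose=(4,2,E); sL=120/169, sR=120/193; mL=120/193, mR=-1440/32617; mL+mR=18840/32617 → advance +1; mR−mL=-21720/32617 → turn -1·90°
n=4: pose=(5,2,S); sL=15/26, sR=30/41; mL=30/41, mR=165/2132; mL+mR=1725/2132 → advance +1; mR−mL=-1395/2132 → turn -1·90°
n=5: pose=(5,1,W); sL=24/29, sR=40/39; mL=40/39, mR=112/1131; mL+mR=424/377 → advance +1; mR−mL=-1048/1131 → turn -1·90°
n=6: pose=(4,1,N); sL=60/53, sR=60/73; mL=60/73, mR=-600/3869; mL+mR=2580/3869 → advance +1; mR−mL=-3780/3869 → turn -1·90°

0 15/26 30/41 30/41 165/2132 5 2 S
1 24/29 40/39 40/39 112/1131 5 1 W
2 60/53 60/73 60/73 -600/3869 4 1 N
3 120/169 120/193 120/193 -1440/32617 4 2 E
4 15/26 30/41 30/41 165/2132 5 2 S
5 24/29 40/39 40/39 112/1131 5 1 W
6 60/53 60/73 60/73 -600/3869 4 1 N
final 4 2 E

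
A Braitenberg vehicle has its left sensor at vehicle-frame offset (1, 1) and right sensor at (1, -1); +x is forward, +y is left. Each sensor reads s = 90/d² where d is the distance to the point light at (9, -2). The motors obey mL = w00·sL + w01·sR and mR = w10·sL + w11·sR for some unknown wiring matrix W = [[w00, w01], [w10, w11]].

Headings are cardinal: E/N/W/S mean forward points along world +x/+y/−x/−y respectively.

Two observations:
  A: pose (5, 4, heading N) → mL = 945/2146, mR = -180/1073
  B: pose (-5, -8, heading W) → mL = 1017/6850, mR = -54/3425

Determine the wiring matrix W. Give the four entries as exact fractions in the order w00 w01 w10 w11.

obs A: pose=(5,4,N) → sL=45/37, sR=45/29, mL=945/2146, mR=-180/1073
obs B: pose=(-5,-8,W) → sL=45/137, sR=9/25, mL=1017/6850, mR=-54/3425
sensor matrix S = [[45/37, 45/29], [45/137, 9/25]]; det S = -52812/735005
solve [mL_A; mL_B] = S·[w00; w01] and [mR_A; mR_B] = S·[w10; w11]:
  w00 = 1, w01 = -1/2, w10 = 1/2, w11 = -1/2

1 -1/2 1/2 -1/2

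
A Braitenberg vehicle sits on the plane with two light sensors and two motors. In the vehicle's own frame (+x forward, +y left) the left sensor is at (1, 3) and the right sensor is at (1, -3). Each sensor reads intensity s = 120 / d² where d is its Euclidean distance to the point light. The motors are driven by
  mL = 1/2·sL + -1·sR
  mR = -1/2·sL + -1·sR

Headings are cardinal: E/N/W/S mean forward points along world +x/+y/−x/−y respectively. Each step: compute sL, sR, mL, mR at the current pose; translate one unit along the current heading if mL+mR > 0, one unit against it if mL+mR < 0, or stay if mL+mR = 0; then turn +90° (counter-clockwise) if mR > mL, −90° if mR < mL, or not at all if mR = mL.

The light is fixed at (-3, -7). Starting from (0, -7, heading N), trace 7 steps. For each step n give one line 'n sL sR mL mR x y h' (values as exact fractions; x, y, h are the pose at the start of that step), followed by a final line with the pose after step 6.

0 120 120/37 2100/37 -2340/37 0 -7 N
1 6 15/4 -3/4 -27/4 0 -8 E
2 120/29 24 -636/29 -756/29 -1 -8 S
3 12 12 -6 -18 -1 -7 W
4 120 120/37 2100/37 -2340/37 0 -7 N
5 6 15/4 -3/4 -27/4 0 -8 E
6 120/29 24 -636/29 -756/29 -1 -8 S
final -1 -7 W

n=0: pose=(0,-7,N); sL=120, sR=120/37; mL=2100/37, mR=-2340/37; mL+mR=-240/37 → advance -1; mR−mL=-120 → turn -1·90°
n=1: pose=(0,-8,E); sL=6, sR=15/4; mL=-3/4, mR=-27/4; mL+mR=-15/2 → advance -1; mR−mL=-6 → turn -1·90°
n=2: pose=(-1,-8,S); sL=120/29, sR=24; mL=-636/29, mR=-756/29; mL+mR=-48 → advance -1; mR−mL=-120/29 → turn -1·90°
n=3: pose=(-1,-7,W); sL=12, sR=12; mL=-6, mR=-18; mL+mR=-24 → advance -1; mR−mL=-12 → turn -1·90°
n=4: pose=(0,-7,N); sL=120, sR=120/37; mL=2100/37, mR=-2340/37; mL+mR=-240/37 → advance -1; mR−mL=-120 → turn -1·90°
n=5: pose=(0,-8,E); sL=6, sR=15/4; mL=-3/4, mR=-27/4; mL+mR=-15/2 → advance -1; mR−mL=-6 → turn -1·90°
n=6: pose=(-1,-8,S); sL=120/29, sR=24; mL=-636/29, mR=-756/29; mL+mR=-48 → advance -1; mR−mL=-120/29 → turn -1·90°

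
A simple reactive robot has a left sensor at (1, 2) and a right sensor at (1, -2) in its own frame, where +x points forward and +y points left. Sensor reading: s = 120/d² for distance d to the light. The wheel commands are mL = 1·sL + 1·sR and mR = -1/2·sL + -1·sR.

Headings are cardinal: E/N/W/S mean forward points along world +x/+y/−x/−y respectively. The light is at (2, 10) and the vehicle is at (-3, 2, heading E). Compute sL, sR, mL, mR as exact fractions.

30/13 30/29 1260/377 -825/377

left sensor world pos  = (-2, 4); dL² = 52
right sensor world pos = (-2, 0); dR² = 116
sL = 120/52 = 30/13
sR = 120/116 = 30/29
mL = 1·sL + 1·sR = 1260/377
mR = -1/2·sL + -1·sR = -825/377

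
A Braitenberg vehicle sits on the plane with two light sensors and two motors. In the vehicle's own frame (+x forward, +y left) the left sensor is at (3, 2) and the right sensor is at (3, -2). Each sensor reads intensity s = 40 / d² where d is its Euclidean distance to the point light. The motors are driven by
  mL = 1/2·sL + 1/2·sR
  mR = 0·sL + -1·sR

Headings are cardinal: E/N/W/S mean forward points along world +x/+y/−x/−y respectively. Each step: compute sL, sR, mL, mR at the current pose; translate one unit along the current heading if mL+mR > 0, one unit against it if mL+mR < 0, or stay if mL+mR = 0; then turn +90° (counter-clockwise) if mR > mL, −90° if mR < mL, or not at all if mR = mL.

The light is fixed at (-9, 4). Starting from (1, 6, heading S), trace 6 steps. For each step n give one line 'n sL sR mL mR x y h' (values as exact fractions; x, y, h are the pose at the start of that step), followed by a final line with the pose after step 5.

0 8/29 8/13 168/377 -8/13 1 6 S
1 4/5 20/37 124/185 -20/37 1 7 W
2 8/17 40/157 968/2669 -40/157 0 7 N
3 2/9 10/37 82/333 -10/37 0 8 E
4 40/101 40/37 2760/3737 -40/37 -1 8 S
5 20/17 20/37 540/629 -20/37 -1 9 W
final -2 9 N

n=0: pose=(1,6,S); sL=8/29, sR=8/13; mL=168/377, mR=-8/13; mL+mR=-64/377 → advance -1; mR−mL=-400/377 → turn -1·90°
n=1: pose=(1,7,W); sL=4/5, sR=20/37; mL=124/185, mR=-20/37; mL+mR=24/185 → advance +1; mR−mL=-224/185 → turn -1·90°
n=2: pose=(0,7,N); sL=8/17, sR=40/157; mL=968/2669, mR=-40/157; mL+mR=288/2669 → advance +1; mR−mL=-1648/2669 → turn -1·90°
n=3: pose=(0,8,E); sL=2/9, sR=10/37; mL=82/333, mR=-10/37; mL+mR=-8/333 → advance -1; mR−mL=-172/333 → turn -1·90°
n=4: pose=(-1,8,S); sL=40/101, sR=40/37; mL=2760/3737, mR=-40/37; mL+mR=-1280/3737 → advance -1; mR−mL=-6800/3737 → turn -1·90°
n=5: pose=(-1,9,W); sL=20/17, sR=20/37; mL=540/629, mR=-20/37; mL+mR=200/629 → advance +1; mR−mL=-880/629 → turn -1·90°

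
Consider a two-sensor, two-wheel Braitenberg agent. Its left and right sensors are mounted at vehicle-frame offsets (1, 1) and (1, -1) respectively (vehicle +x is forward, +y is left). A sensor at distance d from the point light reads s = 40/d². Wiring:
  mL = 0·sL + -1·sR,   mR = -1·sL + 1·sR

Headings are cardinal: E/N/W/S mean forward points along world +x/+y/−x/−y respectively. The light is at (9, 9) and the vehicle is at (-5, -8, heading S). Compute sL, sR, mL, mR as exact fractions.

left sensor world pos  = (-4, -9); dL² = 493
right sensor world pos = (-6, -9); dR² = 549
sL = 40/493 = 40/493
sR = 40/549 = 40/549
mL = 0·sL + -1·sR = -40/549
mR = -1·sL + 1·sR = -2240/270657

40/493 40/549 -40/549 -2240/270657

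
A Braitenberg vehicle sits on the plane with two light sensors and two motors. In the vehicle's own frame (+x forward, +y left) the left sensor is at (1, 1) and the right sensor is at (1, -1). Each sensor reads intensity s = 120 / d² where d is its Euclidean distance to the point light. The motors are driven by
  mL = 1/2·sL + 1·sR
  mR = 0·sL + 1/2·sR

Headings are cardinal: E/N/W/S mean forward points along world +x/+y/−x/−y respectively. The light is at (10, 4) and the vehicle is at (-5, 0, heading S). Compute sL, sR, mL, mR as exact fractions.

left sensor world pos  = (-4, -1); dL² = 221
right sensor world pos = (-6, -1); dR² = 281
sL = 120/221 = 120/221
sR = 120/281 = 120/281
mL = 1/2·sL + 1·sR = 43380/62101
mR = 0·sL + 1/2·sR = 60/281

120/221 120/281 43380/62101 60/281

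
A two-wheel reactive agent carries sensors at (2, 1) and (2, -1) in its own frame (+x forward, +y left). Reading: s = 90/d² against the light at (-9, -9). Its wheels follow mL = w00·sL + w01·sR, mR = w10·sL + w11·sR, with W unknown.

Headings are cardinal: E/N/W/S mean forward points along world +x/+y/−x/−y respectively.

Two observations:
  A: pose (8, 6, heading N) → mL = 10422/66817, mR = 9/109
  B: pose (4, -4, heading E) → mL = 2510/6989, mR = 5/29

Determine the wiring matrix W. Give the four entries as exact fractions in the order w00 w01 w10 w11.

obs A: pose=(8,6,N) → sL=18/109, sR=90/613, mL=10422/66817, mR=9/109
obs B: pose=(4,-4,E) → sL=10/29, sR=90/241, mL=2510/6989, mR=5/29
sensor matrix S = [[18/109, 90/613], [10/29, 90/241]]; det S = 5156640/466984013
solve [mL_A; mL_B] = S·[w00; w01] and [mR_A; mR_B] = S·[w10; w11]:
  w00 = 1/2, w01 = 1/2, w10 = 1/2, w11 = 0

1/2 1/2 1/2 0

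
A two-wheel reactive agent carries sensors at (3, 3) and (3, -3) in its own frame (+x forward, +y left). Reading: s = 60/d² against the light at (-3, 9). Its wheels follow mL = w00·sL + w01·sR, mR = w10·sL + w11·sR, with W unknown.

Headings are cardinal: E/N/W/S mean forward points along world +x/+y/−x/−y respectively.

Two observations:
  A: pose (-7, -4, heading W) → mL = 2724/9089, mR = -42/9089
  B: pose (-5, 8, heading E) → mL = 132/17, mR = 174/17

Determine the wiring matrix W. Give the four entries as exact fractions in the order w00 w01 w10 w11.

1/2 1/2 1 -1/2

obs A: pose=(-7,-4,W) → sL=12/61, sR=60/149, mL=2724/9089, mR=-42/9089
obs B: pose=(-5,8,E) → sL=12, sR=60/17, mL=132/17, mR=174/17
sensor matrix S = [[12/61, 60/149], [12, 60/17]]; det S = -639360/154513
solve [mL_A; mL_B] = S·[w00; w01] and [mR_A; mR_B] = S·[w10; w11]:
  w00 = 1/2, w01 = 1/2, w10 = 1, w11 = -1/2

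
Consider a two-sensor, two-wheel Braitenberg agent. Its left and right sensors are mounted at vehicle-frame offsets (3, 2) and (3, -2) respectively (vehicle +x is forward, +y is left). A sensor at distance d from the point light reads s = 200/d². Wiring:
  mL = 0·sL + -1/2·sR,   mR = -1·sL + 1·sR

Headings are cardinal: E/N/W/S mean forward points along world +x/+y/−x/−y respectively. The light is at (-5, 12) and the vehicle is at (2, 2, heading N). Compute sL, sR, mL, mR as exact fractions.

left sensor world pos  = (0, 5); dL² = 74
right sensor world pos = (4, 5); dR² = 130
sL = 200/74 = 100/37
sR = 200/130 = 20/13
mL = 0·sL + -1/2·sR = -10/13
mR = -1·sL + 1·sR = -560/481

100/37 20/13 -10/13 -560/481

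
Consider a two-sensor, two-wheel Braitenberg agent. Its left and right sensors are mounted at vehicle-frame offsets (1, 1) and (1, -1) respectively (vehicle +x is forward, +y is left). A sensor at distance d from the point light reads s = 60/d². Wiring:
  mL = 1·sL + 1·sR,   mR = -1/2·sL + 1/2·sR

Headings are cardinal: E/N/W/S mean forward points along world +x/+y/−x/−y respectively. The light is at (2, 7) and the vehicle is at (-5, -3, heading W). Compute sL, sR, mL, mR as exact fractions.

12/37 12/29 792/1073 48/1073

left sensor world pos  = (-6, -4); dL² = 185
right sensor world pos = (-6, -2); dR² = 145
sL = 60/185 = 12/37
sR = 60/145 = 12/29
mL = 1·sL + 1·sR = 792/1073
mR = -1/2·sL + 1/2·sR = 48/1073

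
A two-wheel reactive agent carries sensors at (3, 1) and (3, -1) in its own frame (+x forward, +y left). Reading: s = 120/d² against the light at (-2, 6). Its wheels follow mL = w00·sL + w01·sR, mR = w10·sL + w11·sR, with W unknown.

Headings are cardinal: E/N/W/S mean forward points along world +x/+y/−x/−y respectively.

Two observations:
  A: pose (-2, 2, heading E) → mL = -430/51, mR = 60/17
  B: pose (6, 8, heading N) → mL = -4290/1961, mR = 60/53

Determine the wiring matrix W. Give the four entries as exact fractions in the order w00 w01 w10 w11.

obs A: pose=(-2,2,E) → sL=20/3, sR=60/17, mL=-430/51, mR=60/17
obs B: pose=(6,8,N) → sL=60/37, sR=60/53, mL=-4290/1961, mR=60/53
sensor matrix S = [[20/3, 60/17], [60/37, 60/53]]; det S = 60800/33337
solve [mL_A; mL_B] = S·[w00; w01] and [mR_A; mR_B] = S·[w10; w11]:
  w00 = -1, w01 = -1/2, w10 = 0, w11 = 1

-1 -1/2 0 1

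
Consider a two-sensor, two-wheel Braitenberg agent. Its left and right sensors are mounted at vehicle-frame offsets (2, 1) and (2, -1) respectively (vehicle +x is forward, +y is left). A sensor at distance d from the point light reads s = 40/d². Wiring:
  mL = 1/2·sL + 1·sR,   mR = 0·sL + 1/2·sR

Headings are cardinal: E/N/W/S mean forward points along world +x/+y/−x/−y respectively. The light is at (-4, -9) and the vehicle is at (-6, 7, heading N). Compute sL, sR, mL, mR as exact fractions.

left sensor world pos  = (-7, 9); dL² = 333
right sensor world pos = (-5, 9); dR² = 325
sL = 40/333 = 40/333
sR = 40/325 = 8/65
mL = 1/2·sL + 1·sR = 3964/21645
mR = 0·sL + 1/2·sR = 4/65

40/333 8/65 3964/21645 4/65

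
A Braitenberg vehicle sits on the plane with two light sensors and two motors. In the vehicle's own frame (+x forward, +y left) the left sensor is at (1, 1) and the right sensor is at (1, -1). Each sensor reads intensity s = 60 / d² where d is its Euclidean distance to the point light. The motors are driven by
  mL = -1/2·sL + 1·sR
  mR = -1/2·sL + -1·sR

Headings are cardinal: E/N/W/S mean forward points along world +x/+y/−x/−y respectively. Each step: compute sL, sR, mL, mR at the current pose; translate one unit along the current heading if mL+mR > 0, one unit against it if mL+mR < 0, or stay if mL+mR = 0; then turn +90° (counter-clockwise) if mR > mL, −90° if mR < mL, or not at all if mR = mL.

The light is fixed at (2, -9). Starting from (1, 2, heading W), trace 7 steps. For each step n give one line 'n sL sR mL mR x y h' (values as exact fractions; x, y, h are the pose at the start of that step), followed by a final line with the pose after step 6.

n=0: pose=(1,2,W); sL=15/26, sR=15/37; mL=225/1924, mR=-1335/1924; mL+mR=-15/26 → advance -1; mR−mL=-30/37 → turn -1·90°
n=1: pose=(2,2,N); sL=12/29, sR=12/29; mL=6/29, mR=-18/29; mL+mR=-12/29 → advance -1; mR−mL=-24/29 → turn -1·90°
n=2: pose=(2,1,E); sL=30/61, sR=30/41; mL=1215/2501, mR=-2445/2501; mL+mR=-30/61 → advance -1; mR−mL=-60/41 → turn -1·90°
n=3: pose=(1,1,S); sL=20/27, sR=12/17; mL=154/459, mR=-494/459; mL+mR=-20/27 → advance -1; mR−mL=-24/17 → turn -1·90°
n=4: pose=(1,2,W); sL=15/26, sR=15/37; mL=225/1924, mR=-1335/1924; mL+mR=-15/26 → advance -1; mR−mL=-30/37 → turn -1·90°
n=5: pose=(2,2,N); sL=12/29, sR=12/29; mL=6/29, mR=-18/29; mL+mR=-12/29 → advance -1; mR−mL=-24/29 → turn -1·90°
n=6: pose=(2,1,E); sL=30/61, sR=30/41; mL=1215/2501, mR=-2445/2501; mL+mR=-30/61 → advance -1; mR−mL=-60/41 → turn -1·90°

0 15/26 15/37 225/1924 -1335/1924 1 2 W
1 12/29 12/29 6/29 -18/29 2 2 N
2 30/61 30/41 1215/2501 -2445/2501 2 1 E
3 20/27 12/17 154/459 -494/459 1 1 S
4 15/26 15/37 225/1924 -1335/1924 1 2 W
5 12/29 12/29 6/29 -18/29 2 2 N
6 30/61 30/41 1215/2501 -2445/2501 2 1 E
final 1 1 S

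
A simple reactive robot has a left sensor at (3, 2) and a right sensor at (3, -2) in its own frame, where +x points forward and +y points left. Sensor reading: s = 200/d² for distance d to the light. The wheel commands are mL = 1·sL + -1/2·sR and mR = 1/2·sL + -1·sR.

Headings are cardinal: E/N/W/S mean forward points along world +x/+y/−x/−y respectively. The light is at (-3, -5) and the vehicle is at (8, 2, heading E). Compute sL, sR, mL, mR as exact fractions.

200/277 200/221 16500/61217 -33300/61217

left sensor world pos  = (11, 4); dL² = 277
right sensor world pos = (11, 0); dR² = 221
sL = 200/277 = 200/277
sR = 200/221 = 200/221
mL = 1·sL + -1/2·sR = 16500/61217
mR = 1/2·sL + -1·sR = -33300/61217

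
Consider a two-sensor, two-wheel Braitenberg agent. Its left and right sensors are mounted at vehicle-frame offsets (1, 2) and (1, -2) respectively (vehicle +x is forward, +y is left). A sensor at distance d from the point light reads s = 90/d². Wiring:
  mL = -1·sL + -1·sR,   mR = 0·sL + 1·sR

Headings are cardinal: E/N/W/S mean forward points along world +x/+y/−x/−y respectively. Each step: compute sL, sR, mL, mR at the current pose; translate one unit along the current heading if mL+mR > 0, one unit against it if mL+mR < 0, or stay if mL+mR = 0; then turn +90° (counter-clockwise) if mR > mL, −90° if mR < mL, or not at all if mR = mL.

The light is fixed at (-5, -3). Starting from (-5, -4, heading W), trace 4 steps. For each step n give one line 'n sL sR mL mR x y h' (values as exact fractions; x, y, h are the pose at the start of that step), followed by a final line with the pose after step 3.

0 9 45 -54 45 -5 -4 W
1 90/13 18 -324/13 18 -4 -4 S
2 45/4 45/4 -45/2 45/4 -4 -3 E
3 18 18 -36 18 -5 -3 N
final -5 -4 W

n=0: pose=(-5,-4,W); sL=9, sR=45; mL=-54, mR=45; mL+mR=-9 → advance -1; mR−mL=99 → turn +1·90°
n=1: pose=(-4,-4,S); sL=90/13, sR=18; mL=-324/13, mR=18; mL+mR=-90/13 → advance -1; mR−mL=558/13 → turn +1·90°
n=2: pose=(-4,-3,E); sL=45/4, sR=45/4; mL=-45/2, mR=45/4; mL+mR=-45/4 → advance -1; mR−mL=135/4 → turn +1·90°
n=3: pose=(-5,-3,N); sL=18, sR=18; mL=-36, mR=18; mL+mR=-18 → advance -1; mR−mL=54 → turn +1·90°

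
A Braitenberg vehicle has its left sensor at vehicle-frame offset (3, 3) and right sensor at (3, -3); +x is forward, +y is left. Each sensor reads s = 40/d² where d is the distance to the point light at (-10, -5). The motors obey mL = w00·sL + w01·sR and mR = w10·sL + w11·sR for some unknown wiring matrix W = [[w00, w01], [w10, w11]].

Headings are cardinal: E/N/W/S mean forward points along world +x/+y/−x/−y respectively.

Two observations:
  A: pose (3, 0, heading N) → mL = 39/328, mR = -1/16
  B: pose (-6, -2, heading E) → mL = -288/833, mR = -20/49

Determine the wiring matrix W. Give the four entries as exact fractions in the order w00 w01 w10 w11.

1 -1 0 -1/2

obs A: pose=(3,0,N) → sL=10/41, sR=1/8, mL=39/328, mR=-1/16
obs B: pose=(-6,-2,E) → sL=8/17, sR=40/49, mL=-288/833, mR=-20/49
sensor matrix S = [[10/41, 1/8], [8/17, 40/49]]; det S = 4791/34153
solve [mL_A; mL_B] = S·[w00; w01] and [mR_A; mR_B] = S·[w10; w11]:
  w00 = 1, w01 = -1, w10 = 0, w11 = -1/2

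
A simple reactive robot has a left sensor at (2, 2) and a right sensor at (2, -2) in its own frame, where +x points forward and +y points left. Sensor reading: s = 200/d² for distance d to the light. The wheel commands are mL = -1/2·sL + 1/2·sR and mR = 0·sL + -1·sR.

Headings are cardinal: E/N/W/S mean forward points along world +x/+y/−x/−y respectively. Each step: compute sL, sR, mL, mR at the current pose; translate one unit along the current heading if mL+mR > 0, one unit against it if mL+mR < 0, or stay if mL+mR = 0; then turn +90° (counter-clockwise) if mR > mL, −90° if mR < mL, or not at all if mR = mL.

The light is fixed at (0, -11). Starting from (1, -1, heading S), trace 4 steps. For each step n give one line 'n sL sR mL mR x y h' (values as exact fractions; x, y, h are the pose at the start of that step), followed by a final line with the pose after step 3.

0 200/73 40/13 160/949 -40/13 1 -1 S
1 100/41 20/17 -440/697 -20/17 1 0 W
2 200/169 40/37 -320/6253 -40/37 2 0 N
3 5/4 5/2 5/8 -5/2 2 -1 E
final 1 -1 S

n=0: pose=(1,-1,S); sL=200/73, sR=40/13; mL=160/949, mR=-40/13; mL+mR=-2760/949 → advance -1; mR−mL=-3080/949 → turn -1·90°
n=1: pose=(1,0,W); sL=100/41, sR=20/17; mL=-440/697, mR=-20/17; mL+mR=-1260/697 → advance -1; mR−mL=-380/697 → turn -1·90°
n=2: pose=(2,0,N); sL=200/169, sR=40/37; mL=-320/6253, mR=-40/37; mL+mR=-7080/6253 → advance -1; mR−mL=-6440/6253 → turn -1·90°
n=3: pose=(2,-1,E); sL=5/4, sR=5/2; mL=5/8, mR=-5/2; mL+mR=-15/8 → advance -1; mR−mL=-25/8 → turn -1·90°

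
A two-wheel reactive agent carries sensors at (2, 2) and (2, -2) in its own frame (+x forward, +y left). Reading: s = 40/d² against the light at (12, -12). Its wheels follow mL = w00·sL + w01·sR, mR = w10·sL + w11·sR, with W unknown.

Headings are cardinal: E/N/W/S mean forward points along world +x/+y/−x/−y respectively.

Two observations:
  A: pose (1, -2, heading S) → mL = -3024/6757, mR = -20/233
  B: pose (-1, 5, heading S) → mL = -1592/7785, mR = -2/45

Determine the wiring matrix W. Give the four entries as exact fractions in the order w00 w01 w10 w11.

-1 -1 0 -1/2

obs A: pose=(1,-2,S) → sL=8/29, sR=40/233, mL=-3024/6757, mR=-20/233
obs B: pose=(-1,5,S) → sL=20/173, sR=4/45, mL=-1592/7785, mR=-2/45
sensor matrix S = [[8/29, 40/233], [20/173, 4/45]]; det S = 245888/52603245
solve [mL_A; mL_B] = S·[w00; w01] and [mR_A; mR_B] = S·[w10; w11]:
  w00 = -1, w01 = -1, w10 = 0, w11 = -1/2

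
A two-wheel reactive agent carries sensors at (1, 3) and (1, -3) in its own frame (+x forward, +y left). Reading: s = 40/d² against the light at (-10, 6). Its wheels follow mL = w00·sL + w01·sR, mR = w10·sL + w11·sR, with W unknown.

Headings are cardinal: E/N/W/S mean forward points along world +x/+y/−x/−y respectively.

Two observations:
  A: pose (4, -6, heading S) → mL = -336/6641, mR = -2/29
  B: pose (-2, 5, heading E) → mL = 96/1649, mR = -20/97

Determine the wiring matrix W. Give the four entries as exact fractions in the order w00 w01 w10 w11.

1 -1 0 -1/2

obs A: pose=(4,-6,S) → sL=20/229, sR=4/29, mL=-336/6641, mR=-2/29
obs B: pose=(-2,5,E) → sL=8/17, sR=40/97, mL=96/1649, mR=-20/97
sensor matrix S = [[20/229, 4/29], [8/17, 40/97]]; det S = -316416/10951009
solve [mL_A; mL_B] = S·[w00; w01] and [mR_A; mR_B] = S·[w10; w11]:
  w00 = 1, w01 = -1, w10 = 0, w11 = -1/2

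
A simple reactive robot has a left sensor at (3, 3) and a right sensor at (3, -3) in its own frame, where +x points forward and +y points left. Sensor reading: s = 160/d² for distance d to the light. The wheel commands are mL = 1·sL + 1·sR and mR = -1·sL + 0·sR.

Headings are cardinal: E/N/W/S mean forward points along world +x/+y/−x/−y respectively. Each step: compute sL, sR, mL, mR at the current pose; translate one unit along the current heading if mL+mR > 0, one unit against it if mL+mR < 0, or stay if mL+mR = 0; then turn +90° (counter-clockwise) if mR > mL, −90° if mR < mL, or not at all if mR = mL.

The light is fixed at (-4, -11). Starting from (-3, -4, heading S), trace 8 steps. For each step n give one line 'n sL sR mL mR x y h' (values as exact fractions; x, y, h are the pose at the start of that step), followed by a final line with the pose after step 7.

n=0: pose=(-3,-4,S); sL=5, sR=8; mL=13, mR=-5; mL+mR=8 → advance +1; mR−mL=-18 → turn -1·90°
n=1: pose=(-3,-5,W); sL=160/13, sR=32/17; mL=3136/221, mR=-160/13; mL+mR=32/17 → advance +1; mR−mL=-5856/221 → turn -1·90°
n=2: pose=(-4,-5,N); sL=16/9, sR=16/9; mL=32/9, mR=-16/9; mL+mR=16/9 → advance +1; mR−mL=-16/3 → turn -1·90°
n=3: pose=(-4,-4,E); sL=160/109, sR=32/5; mL=4288/545, mR=-160/109; mL+mR=32/5 → advance +1; mR−mL=-5088/545 → turn -1·90°
n=4: pose=(-3,-4,S); sL=5, sR=8; mL=13, mR=-5; mL+mR=8 → advance +1; mR−mL=-18 → turn -1·90°
n=5: pose=(-3,-5,W); sL=160/13, sR=32/17; mL=3136/221, mR=-160/13; mL+mR=32/17 → advance +1; mR−mL=-5856/221 → turn -1·90°
n=6: pose=(-4,-5,N); sL=16/9, sR=16/9; mL=32/9, mR=-16/9; mL+mR=16/9 → advance +1; mR−mL=-16/3 → turn -1·90°
n=7: pose=(-4,-4,E); sL=160/109, sR=32/5; mL=4288/545, mR=-160/109; mL+mR=32/5 → advance +1; mR−mL=-5088/545 → turn -1·90°

0 5 8 13 -5 -3 -4 S
1 160/13 32/17 3136/221 -160/13 -3 -5 W
2 16/9 16/9 32/9 -16/9 -4 -5 N
3 160/109 32/5 4288/545 -160/109 -4 -4 E
4 5 8 13 -5 -3 -4 S
5 160/13 32/17 3136/221 -160/13 -3 -5 W
6 16/9 16/9 32/9 -16/9 -4 -5 N
7 160/109 32/5 4288/545 -160/109 -4 -4 E
final -3 -4 S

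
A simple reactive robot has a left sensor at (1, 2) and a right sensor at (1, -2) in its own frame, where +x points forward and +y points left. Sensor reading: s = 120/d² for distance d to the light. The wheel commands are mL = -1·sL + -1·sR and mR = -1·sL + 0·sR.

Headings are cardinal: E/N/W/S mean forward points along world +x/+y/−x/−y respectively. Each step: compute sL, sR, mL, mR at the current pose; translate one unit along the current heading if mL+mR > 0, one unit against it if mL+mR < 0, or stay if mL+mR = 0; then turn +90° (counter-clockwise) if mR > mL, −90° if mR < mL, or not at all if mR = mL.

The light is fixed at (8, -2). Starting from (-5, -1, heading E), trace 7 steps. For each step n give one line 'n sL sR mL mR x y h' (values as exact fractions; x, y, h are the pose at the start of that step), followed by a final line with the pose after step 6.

n=0: pose=(-5,-1,E); sL=40/51, sR=24/29; mL=-2384/1479, mR=-40/51; mL+mR=-3544/1479 → advance -1; mR−mL=24/29 → turn +1·90°
n=1: pose=(-6,-1,N); sL=6/13, sR=30/37; mL=-612/481, mR=-6/13; mL+mR=-834/481 → advance -1; mR−mL=30/37 → turn +1·90°
n=2: pose=(-6,-2,W); sL=120/229, sR=120/229; mL=-240/229, mR=-120/229; mL+mR=-360/229 → advance -1; mR−mL=120/229 → turn +1·90°
n=3: pose=(-5,-2,S); sL=60/61, sR=60/113; mL=-10440/6893, mR=-60/61; mL+mR=-17220/6893 → advance -1; mR−mL=60/113 → turn +1·90°
n=4: pose=(-5,-1,E); sL=40/51, sR=24/29; mL=-2384/1479, mR=-40/51; mL+mR=-3544/1479 → advance -1; mR−mL=24/29 → turn +1·90°
n=5: pose=(-6,-1,N); sL=6/13, sR=30/37; mL=-612/481, mR=-6/13; mL+mR=-834/481 → advance -1; mR−mL=30/37 → turn +1·90°
n=6: pose=(-6,-2,W); sL=120/229, sR=120/229; mL=-240/229, mR=-120/229; mL+mR=-360/229 → advance -1; mR−mL=120/229 → turn +1·90°

0 40/51 24/29 -2384/1479 -40/51 -5 -1 E
1 6/13 30/37 -612/481 -6/13 -6 -1 N
2 120/229 120/229 -240/229 -120/229 -6 -2 W
3 60/61 60/113 -10440/6893 -60/61 -5 -2 S
4 40/51 24/29 -2384/1479 -40/51 -5 -1 E
5 6/13 30/37 -612/481 -6/13 -6 -1 N
6 120/229 120/229 -240/229 -120/229 -6 -2 W
final -5 -2 S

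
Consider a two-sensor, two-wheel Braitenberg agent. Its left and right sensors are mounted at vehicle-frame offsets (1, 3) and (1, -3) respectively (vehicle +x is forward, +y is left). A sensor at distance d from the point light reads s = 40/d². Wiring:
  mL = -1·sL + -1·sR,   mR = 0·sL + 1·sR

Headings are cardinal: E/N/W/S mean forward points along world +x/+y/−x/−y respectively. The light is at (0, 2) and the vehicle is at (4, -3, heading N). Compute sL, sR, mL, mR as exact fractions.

40/17 8/13 -656/221 8/13

left sensor world pos  = (1, -2); dL² = 17
right sensor world pos = (7, -2); dR² = 65
sL = 40/17 = 40/17
sR = 40/65 = 8/13
mL = -1·sL + -1·sR = -656/221
mR = 0·sL + 1·sR = 8/13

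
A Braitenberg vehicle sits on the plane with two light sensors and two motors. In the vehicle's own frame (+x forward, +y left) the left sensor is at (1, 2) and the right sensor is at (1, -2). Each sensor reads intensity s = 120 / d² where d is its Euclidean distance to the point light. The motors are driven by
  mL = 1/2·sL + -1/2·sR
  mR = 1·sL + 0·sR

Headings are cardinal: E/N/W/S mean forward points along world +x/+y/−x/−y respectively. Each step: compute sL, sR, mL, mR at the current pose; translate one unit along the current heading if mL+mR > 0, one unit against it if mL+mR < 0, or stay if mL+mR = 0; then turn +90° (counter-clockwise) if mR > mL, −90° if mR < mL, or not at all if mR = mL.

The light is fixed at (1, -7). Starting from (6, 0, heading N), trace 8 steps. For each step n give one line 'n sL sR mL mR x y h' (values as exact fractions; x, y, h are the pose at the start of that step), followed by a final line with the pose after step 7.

n=0: pose=(6,0,N); sL=120/73, sR=120/113; mL=2400/8249, mR=120/73; mL+mR=15960/8249 → advance +1; mR−mL=11160/8249 → turn +1·90°
n=1: pose=(6,1,W); sL=30/13, sR=30/29; mL=240/377, mR=30/13; mL+mR=1110/377 → advance +1; mR−mL=630/377 → turn +1·90°
n=2: pose=(5,1,S); sL=24/17, sR=120/53; mL=-384/901, mR=24/17; mL+mR=888/901 → advance +1; mR−mL=1656/901 → turn +1·90°
n=3: pose=(5,0,E); sL=60/53, sR=12/5; mL=-168/265, mR=60/53; mL+mR=132/265 → advance +1; mR−mL=468/265 → turn +1·90°
n=4: pose=(6,0,N); sL=120/73, sR=120/113; mL=2400/8249, mR=120/73; mL+mR=15960/8249 → advance +1; mR−mL=11160/8249 → turn +1·90°
n=5: pose=(6,1,W); sL=30/13, sR=30/29; mL=240/377, mR=30/13; mL+mR=1110/377 → advance +1; mR−mL=630/377 → turn +1·90°
n=6: pose=(5,1,S); sL=24/17, sR=120/53; mL=-384/901, mR=24/17; mL+mR=888/901 → advance +1; mR−mL=1656/901 → turn +1·90°
n=7: pose=(5,0,E); sL=60/53, sR=12/5; mL=-168/265, mR=60/53; mL+mR=132/265 → advance +1; mR−mL=468/265 → turn +1·90°

0 120/73 120/113 2400/8249 120/73 6 0 N
1 30/13 30/29 240/377 30/13 6 1 W
2 24/17 120/53 -384/901 24/17 5 1 S
3 60/53 12/5 -168/265 60/53 5 0 E
4 120/73 120/113 2400/8249 120/73 6 0 N
5 30/13 30/29 240/377 30/13 6 1 W
6 24/17 120/53 -384/901 24/17 5 1 S
7 60/53 12/5 -168/265 60/53 5 0 E
final 6 0 N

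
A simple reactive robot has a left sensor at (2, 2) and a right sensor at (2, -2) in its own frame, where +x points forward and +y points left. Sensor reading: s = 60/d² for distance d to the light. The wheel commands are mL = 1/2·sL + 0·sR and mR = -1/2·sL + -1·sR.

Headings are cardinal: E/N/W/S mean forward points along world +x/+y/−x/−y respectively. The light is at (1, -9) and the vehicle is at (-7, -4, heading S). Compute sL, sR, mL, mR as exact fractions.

left sensor world pos  = (-5, -6); dL² = 45
right sensor world pos = (-9, -6); dR² = 109
sL = 60/45 = 4/3
sR = 60/109 = 60/109
mL = 1/2·sL + 0·sR = 2/3
mR = -1/2·sL + -1·sR = -398/327

4/3 60/109 2/3 -398/327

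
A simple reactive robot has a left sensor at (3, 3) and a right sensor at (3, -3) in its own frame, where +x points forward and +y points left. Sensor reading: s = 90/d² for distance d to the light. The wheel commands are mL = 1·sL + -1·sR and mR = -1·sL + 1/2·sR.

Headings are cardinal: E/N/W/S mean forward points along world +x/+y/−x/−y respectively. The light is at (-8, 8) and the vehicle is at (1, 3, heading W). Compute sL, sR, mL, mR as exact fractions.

9/10 9/4 -27/20 9/40

left sensor world pos  = (-2, 0); dL² = 100
right sensor world pos = (-2, 6); dR² = 40
sL = 90/100 = 9/10
sR = 90/40 = 9/4
mL = 1·sL + -1·sR = -27/20
mR = -1·sL + 1/2·sR = 9/40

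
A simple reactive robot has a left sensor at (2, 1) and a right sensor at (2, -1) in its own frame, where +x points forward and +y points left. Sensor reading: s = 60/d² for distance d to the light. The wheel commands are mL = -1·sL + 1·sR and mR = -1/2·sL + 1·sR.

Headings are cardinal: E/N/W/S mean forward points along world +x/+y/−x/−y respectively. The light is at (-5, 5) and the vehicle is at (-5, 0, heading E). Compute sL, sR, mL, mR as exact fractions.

3 3/2 -3/2 0

left sensor world pos  = (-3, 1); dL² = 20
right sensor world pos = (-3, -1); dR² = 40
sL = 60/20 = 3
sR = 60/40 = 3/2
mL = -1·sL + 1·sR = -3/2
mR = -1/2·sL + 1·sR = 0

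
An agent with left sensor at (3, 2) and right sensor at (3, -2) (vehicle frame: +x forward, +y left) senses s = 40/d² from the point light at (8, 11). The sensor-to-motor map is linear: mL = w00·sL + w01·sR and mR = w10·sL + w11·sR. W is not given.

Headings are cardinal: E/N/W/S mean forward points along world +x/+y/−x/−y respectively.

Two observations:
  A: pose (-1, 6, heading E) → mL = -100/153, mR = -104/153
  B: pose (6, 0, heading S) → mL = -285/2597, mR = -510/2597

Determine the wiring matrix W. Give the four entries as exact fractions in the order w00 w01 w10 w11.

obs A: pose=(-1,6,E) → sL=8/9, sR=8/17, mL=-100/153, mR=-104/153
obs B: pose=(6,0,S) → sL=10/49, sR=10/53, mL=-285/2597, mR=-510/2597
sensor matrix S = [[8/9, 8/17], [10/49, 10/53]]; det S = 28480/397341
solve [mL_A; mL_B] = S·[w00; w01] and [mR_A; mR_B] = S·[w10; w11]:
  w00 = -1, w01 = 1/2, w10 = -1/2, w11 = -1/2

-1 1/2 -1/2 -1/2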